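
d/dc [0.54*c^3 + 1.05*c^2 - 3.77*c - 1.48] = 1.62*c^2 + 2.1*c - 3.77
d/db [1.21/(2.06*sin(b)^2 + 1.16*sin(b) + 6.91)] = -(4.9852*sin(b) + 1.4036)*cos(b)/(2.06*sin(b)^2 + 1.16*sin(b) + 6.91)^2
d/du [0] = 0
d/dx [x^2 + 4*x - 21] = 2*x + 4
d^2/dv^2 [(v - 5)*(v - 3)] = 2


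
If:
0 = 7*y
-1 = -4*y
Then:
No Solution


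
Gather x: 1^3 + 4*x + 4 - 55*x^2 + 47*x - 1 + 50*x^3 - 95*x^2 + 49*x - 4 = 50*x^3 - 150*x^2 + 100*x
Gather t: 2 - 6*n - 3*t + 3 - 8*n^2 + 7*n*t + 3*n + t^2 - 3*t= -8*n^2 - 3*n + t^2 + t*(7*n - 6) + 5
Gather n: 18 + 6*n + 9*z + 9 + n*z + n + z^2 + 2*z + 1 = n*(z + 7) + z^2 + 11*z + 28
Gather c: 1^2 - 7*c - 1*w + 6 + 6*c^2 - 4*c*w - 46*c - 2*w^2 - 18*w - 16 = 6*c^2 + c*(-4*w - 53) - 2*w^2 - 19*w - 9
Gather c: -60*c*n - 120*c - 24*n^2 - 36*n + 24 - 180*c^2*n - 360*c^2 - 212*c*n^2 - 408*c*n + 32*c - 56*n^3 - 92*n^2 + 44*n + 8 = c^2*(-180*n - 360) + c*(-212*n^2 - 468*n - 88) - 56*n^3 - 116*n^2 + 8*n + 32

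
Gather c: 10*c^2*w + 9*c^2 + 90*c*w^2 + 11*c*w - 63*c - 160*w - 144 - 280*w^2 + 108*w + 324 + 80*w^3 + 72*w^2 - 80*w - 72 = c^2*(10*w + 9) + c*(90*w^2 + 11*w - 63) + 80*w^3 - 208*w^2 - 132*w + 108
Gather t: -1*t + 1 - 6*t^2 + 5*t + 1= -6*t^2 + 4*t + 2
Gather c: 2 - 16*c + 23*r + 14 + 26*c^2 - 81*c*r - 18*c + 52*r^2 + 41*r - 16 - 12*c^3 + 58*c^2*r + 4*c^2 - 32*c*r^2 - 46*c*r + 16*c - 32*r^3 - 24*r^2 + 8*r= -12*c^3 + c^2*(58*r + 30) + c*(-32*r^2 - 127*r - 18) - 32*r^3 + 28*r^2 + 72*r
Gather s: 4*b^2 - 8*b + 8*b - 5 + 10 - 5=4*b^2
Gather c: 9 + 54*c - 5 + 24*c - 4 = 78*c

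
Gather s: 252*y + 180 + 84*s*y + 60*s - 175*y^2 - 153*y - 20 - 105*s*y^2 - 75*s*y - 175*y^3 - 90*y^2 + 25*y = s*(-105*y^2 + 9*y + 60) - 175*y^3 - 265*y^2 + 124*y + 160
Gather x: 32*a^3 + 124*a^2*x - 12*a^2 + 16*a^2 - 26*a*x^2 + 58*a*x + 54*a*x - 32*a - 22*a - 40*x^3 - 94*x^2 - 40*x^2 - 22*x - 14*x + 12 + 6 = 32*a^3 + 4*a^2 - 54*a - 40*x^3 + x^2*(-26*a - 134) + x*(124*a^2 + 112*a - 36) + 18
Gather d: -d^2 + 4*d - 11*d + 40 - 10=-d^2 - 7*d + 30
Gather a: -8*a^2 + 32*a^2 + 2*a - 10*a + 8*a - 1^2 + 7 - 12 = 24*a^2 - 6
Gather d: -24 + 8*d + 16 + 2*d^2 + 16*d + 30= 2*d^2 + 24*d + 22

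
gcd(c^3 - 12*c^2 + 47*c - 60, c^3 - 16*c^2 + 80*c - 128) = c - 4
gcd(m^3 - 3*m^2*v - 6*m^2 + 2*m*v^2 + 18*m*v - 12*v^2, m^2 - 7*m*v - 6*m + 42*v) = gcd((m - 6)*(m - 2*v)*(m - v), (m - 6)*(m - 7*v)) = m - 6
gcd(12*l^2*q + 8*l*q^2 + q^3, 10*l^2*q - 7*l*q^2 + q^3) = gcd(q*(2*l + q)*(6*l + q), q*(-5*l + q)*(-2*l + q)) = q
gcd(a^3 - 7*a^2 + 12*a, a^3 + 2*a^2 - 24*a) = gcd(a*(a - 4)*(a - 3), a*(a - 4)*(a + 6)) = a^2 - 4*a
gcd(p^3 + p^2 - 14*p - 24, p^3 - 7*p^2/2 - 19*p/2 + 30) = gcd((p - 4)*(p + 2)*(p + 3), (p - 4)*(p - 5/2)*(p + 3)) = p^2 - p - 12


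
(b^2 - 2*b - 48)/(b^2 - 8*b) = (b + 6)/b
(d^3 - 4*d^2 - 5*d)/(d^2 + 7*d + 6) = d*(d - 5)/(d + 6)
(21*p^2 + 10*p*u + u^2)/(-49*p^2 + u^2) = (-3*p - u)/(7*p - u)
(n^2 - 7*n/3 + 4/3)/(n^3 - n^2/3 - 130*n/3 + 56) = (n - 1)/(n^2 + n - 42)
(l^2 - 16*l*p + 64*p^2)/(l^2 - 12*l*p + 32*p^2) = (-l + 8*p)/(-l + 4*p)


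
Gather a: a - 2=a - 2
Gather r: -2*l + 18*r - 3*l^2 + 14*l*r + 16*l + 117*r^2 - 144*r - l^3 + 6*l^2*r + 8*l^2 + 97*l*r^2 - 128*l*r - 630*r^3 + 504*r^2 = -l^3 + 5*l^2 + 14*l - 630*r^3 + r^2*(97*l + 621) + r*(6*l^2 - 114*l - 126)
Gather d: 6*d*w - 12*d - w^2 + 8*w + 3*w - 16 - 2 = d*(6*w - 12) - w^2 + 11*w - 18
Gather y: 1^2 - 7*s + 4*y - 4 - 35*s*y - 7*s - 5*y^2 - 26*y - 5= -14*s - 5*y^2 + y*(-35*s - 22) - 8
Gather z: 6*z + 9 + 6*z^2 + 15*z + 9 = 6*z^2 + 21*z + 18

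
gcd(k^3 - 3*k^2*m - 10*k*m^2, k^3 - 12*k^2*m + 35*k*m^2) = k^2 - 5*k*m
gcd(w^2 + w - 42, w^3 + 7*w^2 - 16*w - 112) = w + 7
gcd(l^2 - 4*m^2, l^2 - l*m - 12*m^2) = 1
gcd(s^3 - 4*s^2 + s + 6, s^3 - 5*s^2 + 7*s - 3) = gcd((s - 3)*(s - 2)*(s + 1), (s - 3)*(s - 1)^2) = s - 3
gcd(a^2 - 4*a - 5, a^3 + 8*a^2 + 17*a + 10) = a + 1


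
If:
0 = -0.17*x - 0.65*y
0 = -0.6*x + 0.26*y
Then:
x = 0.00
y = 0.00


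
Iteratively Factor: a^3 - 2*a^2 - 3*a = (a + 1)*(a^2 - 3*a) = (a - 3)*(a + 1)*(a)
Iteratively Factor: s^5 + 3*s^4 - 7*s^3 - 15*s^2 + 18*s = (s - 1)*(s^4 + 4*s^3 - 3*s^2 - 18*s) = (s - 2)*(s - 1)*(s^3 + 6*s^2 + 9*s) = (s - 2)*(s - 1)*(s + 3)*(s^2 + 3*s) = (s - 2)*(s - 1)*(s + 3)^2*(s)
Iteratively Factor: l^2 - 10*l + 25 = (l - 5)*(l - 5)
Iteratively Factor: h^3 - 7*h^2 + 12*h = (h)*(h^2 - 7*h + 12) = h*(h - 4)*(h - 3)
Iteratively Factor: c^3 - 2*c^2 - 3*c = (c + 1)*(c^2 - 3*c) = (c - 3)*(c + 1)*(c)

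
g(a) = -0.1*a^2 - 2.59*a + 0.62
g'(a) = -0.2*a - 2.59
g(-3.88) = 9.16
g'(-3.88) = -1.81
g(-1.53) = 4.35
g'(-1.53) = -2.28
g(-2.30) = 6.05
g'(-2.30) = -2.13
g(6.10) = -18.90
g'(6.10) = -3.81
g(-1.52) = 4.33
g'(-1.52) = -2.29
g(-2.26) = 5.96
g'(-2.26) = -2.14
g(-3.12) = 7.73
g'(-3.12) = -1.97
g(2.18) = -5.50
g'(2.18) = -3.03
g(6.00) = -18.52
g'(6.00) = -3.79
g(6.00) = -18.52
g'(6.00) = -3.79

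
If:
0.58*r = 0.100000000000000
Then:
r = 0.17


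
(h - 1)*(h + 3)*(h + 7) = h^3 + 9*h^2 + 11*h - 21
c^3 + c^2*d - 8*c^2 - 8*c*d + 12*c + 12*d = (c - 6)*(c - 2)*(c + d)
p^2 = p^2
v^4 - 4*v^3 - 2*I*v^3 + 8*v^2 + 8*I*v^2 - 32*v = v*(v - 4)*(v - 4*I)*(v + 2*I)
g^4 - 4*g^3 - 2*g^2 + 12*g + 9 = (g - 3)^2*(g + 1)^2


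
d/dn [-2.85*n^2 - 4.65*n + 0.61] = -5.7*n - 4.65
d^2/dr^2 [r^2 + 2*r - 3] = 2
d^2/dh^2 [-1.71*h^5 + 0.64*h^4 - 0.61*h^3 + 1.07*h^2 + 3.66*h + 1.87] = -34.2*h^3 + 7.68*h^2 - 3.66*h + 2.14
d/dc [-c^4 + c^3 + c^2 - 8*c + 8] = -4*c^3 + 3*c^2 + 2*c - 8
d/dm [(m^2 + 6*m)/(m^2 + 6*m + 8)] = 16*(m + 3)/(m^4 + 12*m^3 + 52*m^2 + 96*m + 64)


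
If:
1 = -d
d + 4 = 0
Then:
No Solution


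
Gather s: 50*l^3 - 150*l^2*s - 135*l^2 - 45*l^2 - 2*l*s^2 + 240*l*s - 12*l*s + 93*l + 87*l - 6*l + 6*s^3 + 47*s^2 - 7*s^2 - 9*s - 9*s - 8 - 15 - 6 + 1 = 50*l^3 - 180*l^2 + 174*l + 6*s^3 + s^2*(40 - 2*l) + s*(-150*l^2 + 228*l - 18) - 28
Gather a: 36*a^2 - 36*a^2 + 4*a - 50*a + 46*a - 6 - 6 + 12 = 0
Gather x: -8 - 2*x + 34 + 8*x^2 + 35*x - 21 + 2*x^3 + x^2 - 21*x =2*x^3 + 9*x^2 + 12*x + 5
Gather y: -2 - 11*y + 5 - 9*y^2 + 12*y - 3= -9*y^2 + y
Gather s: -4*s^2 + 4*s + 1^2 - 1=-4*s^2 + 4*s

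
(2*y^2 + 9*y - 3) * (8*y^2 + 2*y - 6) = 16*y^4 + 76*y^3 - 18*y^2 - 60*y + 18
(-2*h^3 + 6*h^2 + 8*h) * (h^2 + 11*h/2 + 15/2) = -2*h^5 - 5*h^4 + 26*h^3 + 89*h^2 + 60*h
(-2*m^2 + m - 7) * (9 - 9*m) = 18*m^3 - 27*m^2 + 72*m - 63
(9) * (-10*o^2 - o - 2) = -90*o^2 - 9*o - 18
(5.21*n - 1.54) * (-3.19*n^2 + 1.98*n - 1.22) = -16.6199*n^3 + 15.2284*n^2 - 9.4054*n + 1.8788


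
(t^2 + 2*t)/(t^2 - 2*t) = (t + 2)/(t - 2)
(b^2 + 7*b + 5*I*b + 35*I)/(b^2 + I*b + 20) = (b + 7)/(b - 4*I)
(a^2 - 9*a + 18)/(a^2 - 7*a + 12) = (a - 6)/(a - 4)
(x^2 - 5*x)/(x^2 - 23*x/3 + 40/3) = 3*x/(3*x - 8)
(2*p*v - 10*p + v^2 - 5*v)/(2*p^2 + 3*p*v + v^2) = (v - 5)/(p + v)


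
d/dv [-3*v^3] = -9*v^2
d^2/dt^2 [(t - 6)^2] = 2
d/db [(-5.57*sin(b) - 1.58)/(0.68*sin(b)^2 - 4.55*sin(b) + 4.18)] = (3.7876*sin(b)^2 + 2.1488*sin(b) - 30.4716)*cos(b)/(0.4624*sin(b)^4 - 6.188*sin(b)^3 + 26.3873*sin(b)^2 - 38.038*sin(b) + 17.4724)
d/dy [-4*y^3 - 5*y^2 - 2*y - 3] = -12*y^2 - 10*y - 2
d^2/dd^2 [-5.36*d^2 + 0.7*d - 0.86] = -10.7200000000000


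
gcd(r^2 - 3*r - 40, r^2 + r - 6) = 1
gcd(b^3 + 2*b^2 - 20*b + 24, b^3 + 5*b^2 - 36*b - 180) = b + 6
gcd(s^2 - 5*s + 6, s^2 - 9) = s - 3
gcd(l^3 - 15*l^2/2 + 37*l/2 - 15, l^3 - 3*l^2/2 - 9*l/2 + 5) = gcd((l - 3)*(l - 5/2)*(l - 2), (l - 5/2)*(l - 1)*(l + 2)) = l - 5/2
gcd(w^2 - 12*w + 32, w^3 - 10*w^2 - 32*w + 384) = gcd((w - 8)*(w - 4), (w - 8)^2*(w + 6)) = w - 8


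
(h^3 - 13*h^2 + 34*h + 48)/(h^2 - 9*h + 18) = (h^2 - 7*h - 8)/(h - 3)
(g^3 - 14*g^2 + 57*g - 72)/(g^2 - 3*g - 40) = (g^2 - 6*g + 9)/(g + 5)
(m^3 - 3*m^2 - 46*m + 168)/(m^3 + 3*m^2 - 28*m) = (m - 6)/m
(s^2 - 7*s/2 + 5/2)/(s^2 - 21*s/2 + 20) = (s - 1)/(s - 8)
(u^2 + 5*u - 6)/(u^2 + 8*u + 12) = (u - 1)/(u + 2)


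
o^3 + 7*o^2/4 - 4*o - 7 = (o - 2)*(o + 7/4)*(o + 2)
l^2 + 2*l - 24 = (l - 4)*(l + 6)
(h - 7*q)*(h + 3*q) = h^2 - 4*h*q - 21*q^2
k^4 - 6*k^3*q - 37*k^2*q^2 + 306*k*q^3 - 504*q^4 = (k - 6*q)*(k - 4*q)*(k - 3*q)*(k + 7*q)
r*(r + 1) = r^2 + r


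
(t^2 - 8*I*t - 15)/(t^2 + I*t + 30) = (t - 3*I)/(t + 6*I)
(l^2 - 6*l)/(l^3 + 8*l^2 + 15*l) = (l - 6)/(l^2 + 8*l + 15)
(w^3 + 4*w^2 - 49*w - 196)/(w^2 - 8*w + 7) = (w^2 + 11*w + 28)/(w - 1)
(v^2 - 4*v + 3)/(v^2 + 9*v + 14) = (v^2 - 4*v + 3)/(v^2 + 9*v + 14)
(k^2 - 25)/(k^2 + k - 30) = (k + 5)/(k + 6)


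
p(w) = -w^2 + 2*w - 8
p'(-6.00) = 14.00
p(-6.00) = -56.00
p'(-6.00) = 14.00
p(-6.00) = -56.00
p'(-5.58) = 13.16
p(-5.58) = -50.30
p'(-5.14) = 12.28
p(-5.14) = -44.70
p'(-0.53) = 3.06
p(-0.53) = -9.34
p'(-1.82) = 5.64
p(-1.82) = -14.95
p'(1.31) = -0.62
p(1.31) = -7.10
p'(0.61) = 0.78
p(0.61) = -7.15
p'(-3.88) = 9.76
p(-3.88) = -30.81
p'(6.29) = -10.58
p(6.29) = -34.98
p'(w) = 2 - 2*w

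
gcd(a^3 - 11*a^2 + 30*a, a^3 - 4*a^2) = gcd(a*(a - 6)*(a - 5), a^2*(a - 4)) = a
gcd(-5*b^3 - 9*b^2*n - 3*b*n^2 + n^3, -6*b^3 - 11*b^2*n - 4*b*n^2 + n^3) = b^2 + 2*b*n + n^2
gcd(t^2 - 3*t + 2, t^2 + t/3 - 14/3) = t - 2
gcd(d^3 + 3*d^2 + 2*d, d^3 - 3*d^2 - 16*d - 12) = d^2 + 3*d + 2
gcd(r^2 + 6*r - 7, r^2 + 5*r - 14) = r + 7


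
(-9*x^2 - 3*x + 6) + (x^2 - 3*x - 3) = -8*x^2 - 6*x + 3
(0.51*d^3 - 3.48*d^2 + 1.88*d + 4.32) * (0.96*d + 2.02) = 0.4896*d^4 - 2.3106*d^3 - 5.2248*d^2 + 7.9448*d + 8.7264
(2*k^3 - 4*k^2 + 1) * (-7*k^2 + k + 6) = -14*k^5 + 30*k^4 + 8*k^3 - 31*k^2 + k + 6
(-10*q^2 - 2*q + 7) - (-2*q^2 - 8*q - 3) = -8*q^2 + 6*q + 10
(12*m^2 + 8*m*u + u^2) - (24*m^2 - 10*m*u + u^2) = -12*m^2 + 18*m*u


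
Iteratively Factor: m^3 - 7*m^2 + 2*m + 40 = (m + 2)*(m^2 - 9*m + 20) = (m - 4)*(m + 2)*(m - 5)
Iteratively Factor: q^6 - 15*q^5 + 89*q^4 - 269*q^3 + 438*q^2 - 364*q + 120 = (q - 2)*(q^5 - 13*q^4 + 63*q^3 - 143*q^2 + 152*q - 60) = (q - 3)*(q - 2)*(q^4 - 10*q^3 + 33*q^2 - 44*q + 20) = (q - 3)*(q - 2)^2*(q^3 - 8*q^2 + 17*q - 10) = (q - 3)*(q - 2)^2*(q - 1)*(q^2 - 7*q + 10) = (q - 5)*(q - 3)*(q - 2)^2*(q - 1)*(q - 2)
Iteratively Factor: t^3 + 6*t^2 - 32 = (t + 4)*(t^2 + 2*t - 8) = (t - 2)*(t + 4)*(t + 4)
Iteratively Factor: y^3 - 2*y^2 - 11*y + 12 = (y - 1)*(y^2 - y - 12) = (y - 4)*(y - 1)*(y + 3)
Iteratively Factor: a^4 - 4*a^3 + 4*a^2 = (a)*(a^3 - 4*a^2 + 4*a) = a^2*(a^2 - 4*a + 4) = a^2*(a - 2)*(a - 2)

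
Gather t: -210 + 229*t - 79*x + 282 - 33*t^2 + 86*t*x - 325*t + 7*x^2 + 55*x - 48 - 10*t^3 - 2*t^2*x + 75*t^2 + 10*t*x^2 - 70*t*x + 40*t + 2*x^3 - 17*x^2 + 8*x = -10*t^3 + t^2*(42 - 2*x) + t*(10*x^2 + 16*x - 56) + 2*x^3 - 10*x^2 - 16*x + 24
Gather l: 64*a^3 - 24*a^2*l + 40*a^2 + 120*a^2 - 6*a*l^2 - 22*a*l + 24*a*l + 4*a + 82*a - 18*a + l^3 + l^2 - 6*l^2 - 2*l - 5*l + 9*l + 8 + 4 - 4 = 64*a^3 + 160*a^2 + 68*a + l^3 + l^2*(-6*a - 5) + l*(-24*a^2 + 2*a + 2) + 8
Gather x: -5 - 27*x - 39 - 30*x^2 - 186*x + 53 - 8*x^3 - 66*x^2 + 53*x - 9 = -8*x^3 - 96*x^2 - 160*x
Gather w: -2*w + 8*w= 6*w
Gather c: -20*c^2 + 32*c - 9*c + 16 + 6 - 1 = -20*c^2 + 23*c + 21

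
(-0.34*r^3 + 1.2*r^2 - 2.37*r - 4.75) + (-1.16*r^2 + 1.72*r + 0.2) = -0.34*r^3 + 0.04*r^2 - 0.65*r - 4.55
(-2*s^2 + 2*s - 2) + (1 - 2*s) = -2*s^2 - 1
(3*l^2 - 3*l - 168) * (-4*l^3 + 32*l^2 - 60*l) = -12*l^5 + 108*l^4 + 396*l^3 - 5196*l^2 + 10080*l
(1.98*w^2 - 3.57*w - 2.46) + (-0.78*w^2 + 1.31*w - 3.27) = 1.2*w^2 - 2.26*w - 5.73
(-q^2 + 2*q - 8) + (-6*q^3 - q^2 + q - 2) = -6*q^3 - 2*q^2 + 3*q - 10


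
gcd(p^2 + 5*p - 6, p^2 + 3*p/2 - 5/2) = p - 1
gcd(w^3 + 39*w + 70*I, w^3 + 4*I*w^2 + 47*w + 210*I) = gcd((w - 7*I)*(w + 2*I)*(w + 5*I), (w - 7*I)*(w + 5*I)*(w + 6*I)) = w^2 - 2*I*w + 35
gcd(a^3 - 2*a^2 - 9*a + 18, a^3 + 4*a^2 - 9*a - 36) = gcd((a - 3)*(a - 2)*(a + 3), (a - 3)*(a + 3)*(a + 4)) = a^2 - 9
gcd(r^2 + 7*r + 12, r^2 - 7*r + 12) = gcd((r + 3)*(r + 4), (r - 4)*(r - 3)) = 1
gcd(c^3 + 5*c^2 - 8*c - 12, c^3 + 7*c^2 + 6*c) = c^2 + 7*c + 6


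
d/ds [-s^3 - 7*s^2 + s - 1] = -3*s^2 - 14*s + 1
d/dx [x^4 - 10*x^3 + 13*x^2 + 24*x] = 4*x^3 - 30*x^2 + 26*x + 24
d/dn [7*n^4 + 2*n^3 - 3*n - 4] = 28*n^3 + 6*n^2 - 3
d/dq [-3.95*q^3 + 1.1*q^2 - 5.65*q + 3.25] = -11.85*q^2 + 2.2*q - 5.65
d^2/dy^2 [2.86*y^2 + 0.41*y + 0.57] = 5.72000000000000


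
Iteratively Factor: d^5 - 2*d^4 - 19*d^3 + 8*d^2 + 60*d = (d)*(d^4 - 2*d^3 - 19*d^2 + 8*d + 60) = d*(d + 2)*(d^3 - 4*d^2 - 11*d + 30) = d*(d + 2)*(d + 3)*(d^2 - 7*d + 10) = d*(d - 5)*(d + 2)*(d + 3)*(d - 2)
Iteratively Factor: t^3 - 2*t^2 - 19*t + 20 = (t + 4)*(t^2 - 6*t + 5) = (t - 5)*(t + 4)*(t - 1)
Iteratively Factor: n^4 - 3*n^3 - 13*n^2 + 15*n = (n - 5)*(n^3 + 2*n^2 - 3*n) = n*(n - 5)*(n^2 + 2*n - 3) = n*(n - 5)*(n + 3)*(n - 1)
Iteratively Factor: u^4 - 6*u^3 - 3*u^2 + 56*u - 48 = (u - 4)*(u^3 - 2*u^2 - 11*u + 12) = (u - 4)*(u + 3)*(u^2 - 5*u + 4) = (u - 4)^2*(u + 3)*(u - 1)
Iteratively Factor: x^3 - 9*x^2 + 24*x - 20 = (x - 2)*(x^2 - 7*x + 10) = (x - 2)^2*(x - 5)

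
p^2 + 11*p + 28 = (p + 4)*(p + 7)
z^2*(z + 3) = z^3 + 3*z^2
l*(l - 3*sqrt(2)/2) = l^2 - 3*sqrt(2)*l/2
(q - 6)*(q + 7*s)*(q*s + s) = q^3*s + 7*q^2*s^2 - 5*q^2*s - 35*q*s^2 - 6*q*s - 42*s^2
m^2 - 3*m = m*(m - 3)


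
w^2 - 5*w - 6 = (w - 6)*(w + 1)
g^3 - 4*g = g*(g - 2)*(g + 2)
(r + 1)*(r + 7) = r^2 + 8*r + 7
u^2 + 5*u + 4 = (u + 1)*(u + 4)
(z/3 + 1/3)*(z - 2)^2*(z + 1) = z^4/3 - 2*z^3/3 - z^2 + 4*z/3 + 4/3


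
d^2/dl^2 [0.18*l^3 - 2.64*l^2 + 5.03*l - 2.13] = 1.08*l - 5.28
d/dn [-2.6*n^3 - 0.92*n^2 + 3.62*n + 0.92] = -7.8*n^2 - 1.84*n + 3.62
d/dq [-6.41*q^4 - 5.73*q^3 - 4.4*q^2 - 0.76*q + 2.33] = -25.64*q^3 - 17.19*q^2 - 8.8*q - 0.76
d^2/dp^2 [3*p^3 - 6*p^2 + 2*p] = 18*p - 12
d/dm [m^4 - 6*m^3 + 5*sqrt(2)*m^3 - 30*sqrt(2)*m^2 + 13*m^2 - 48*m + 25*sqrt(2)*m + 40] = 4*m^3 - 18*m^2 + 15*sqrt(2)*m^2 - 60*sqrt(2)*m + 26*m - 48 + 25*sqrt(2)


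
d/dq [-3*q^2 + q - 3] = 1 - 6*q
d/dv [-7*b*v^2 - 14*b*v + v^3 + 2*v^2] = -14*b*v - 14*b + 3*v^2 + 4*v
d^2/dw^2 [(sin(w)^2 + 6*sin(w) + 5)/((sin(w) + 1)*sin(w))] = 5*(cos(w)^2 + 1)/sin(w)^3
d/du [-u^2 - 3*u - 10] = -2*u - 3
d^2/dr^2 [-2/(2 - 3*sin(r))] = 6*(-3*sin(r)^2 - 2*sin(r) + 6)/(3*sin(r) - 2)^3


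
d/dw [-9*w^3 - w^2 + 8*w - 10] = -27*w^2 - 2*w + 8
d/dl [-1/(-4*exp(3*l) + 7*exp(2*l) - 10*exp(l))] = 2*(-6*exp(2*l) + 7*exp(l) - 5)*exp(-l)/(4*exp(2*l) - 7*exp(l) + 10)^2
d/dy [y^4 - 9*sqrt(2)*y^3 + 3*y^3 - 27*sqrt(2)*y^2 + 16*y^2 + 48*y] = 4*y^3 - 27*sqrt(2)*y^2 + 9*y^2 - 54*sqrt(2)*y + 32*y + 48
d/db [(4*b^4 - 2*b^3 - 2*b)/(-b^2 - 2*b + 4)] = 2*(-4*b^5 - 11*b^4 + 36*b^3 - 13*b^2 - 4)/(b^4 + 4*b^3 - 4*b^2 - 16*b + 16)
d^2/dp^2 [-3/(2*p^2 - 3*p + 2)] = 6*(4*p^2 - 6*p - (4*p - 3)^2 + 4)/(2*p^2 - 3*p + 2)^3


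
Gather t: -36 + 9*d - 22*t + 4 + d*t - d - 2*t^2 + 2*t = 8*d - 2*t^2 + t*(d - 20) - 32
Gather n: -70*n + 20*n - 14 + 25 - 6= 5 - 50*n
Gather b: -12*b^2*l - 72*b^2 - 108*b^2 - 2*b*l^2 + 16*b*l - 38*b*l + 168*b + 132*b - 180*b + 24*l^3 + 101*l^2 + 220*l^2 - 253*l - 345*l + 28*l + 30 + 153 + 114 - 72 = b^2*(-12*l - 180) + b*(-2*l^2 - 22*l + 120) + 24*l^3 + 321*l^2 - 570*l + 225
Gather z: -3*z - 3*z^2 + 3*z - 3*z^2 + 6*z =-6*z^2 + 6*z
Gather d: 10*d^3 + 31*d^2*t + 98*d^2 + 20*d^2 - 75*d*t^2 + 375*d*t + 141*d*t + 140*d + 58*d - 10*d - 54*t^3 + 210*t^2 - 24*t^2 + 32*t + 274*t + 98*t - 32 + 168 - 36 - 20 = 10*d^3 + d^2*(31*t + 118) + d*(-75*t^2 + 516*t + 188) - 54*t^3 + 186*t^2 + 404*t + 80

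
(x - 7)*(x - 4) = x^2 - 11*x + 28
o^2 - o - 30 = (o - 6)*(o + 5)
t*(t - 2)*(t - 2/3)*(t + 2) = t^4 - 2*t^3/3 - 4*t^2 + 8*t/3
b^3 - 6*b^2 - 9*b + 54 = (b - 6)*(b - 3)*(b + 3)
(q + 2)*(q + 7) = q^2 + 9*q + 14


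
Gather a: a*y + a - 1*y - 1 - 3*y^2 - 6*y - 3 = a*(y + 1) - 3*y^2 - 7*y - 4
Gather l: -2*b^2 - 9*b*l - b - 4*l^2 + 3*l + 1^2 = -2*b^2 - b - 4*l^2 + l*(3 - 9*b) + 1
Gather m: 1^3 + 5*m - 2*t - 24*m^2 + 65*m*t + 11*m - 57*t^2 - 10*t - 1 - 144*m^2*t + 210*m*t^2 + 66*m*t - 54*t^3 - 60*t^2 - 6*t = m^2*(-144*t - 24) + m*(210*t^2 + 131*t + 16) - 54*t^3 - 117*t^2 - 18*t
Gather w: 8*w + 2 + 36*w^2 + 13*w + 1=36*w^2 + 21*w + 3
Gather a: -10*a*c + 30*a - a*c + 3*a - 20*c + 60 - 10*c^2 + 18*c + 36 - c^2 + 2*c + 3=a*(33 - 11*c) - 11*c^2 + 99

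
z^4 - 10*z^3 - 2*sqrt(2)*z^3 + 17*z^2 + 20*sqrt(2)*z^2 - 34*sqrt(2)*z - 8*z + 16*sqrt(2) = (z - 8)*(z - 1)^2*(z - 2*sqrt(2))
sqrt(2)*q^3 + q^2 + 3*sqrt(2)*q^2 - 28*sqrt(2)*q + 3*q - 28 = (q - 4)*(q + 7)*(sqrt(2)*q + 1)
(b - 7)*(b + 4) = b^2 - 3*b - 28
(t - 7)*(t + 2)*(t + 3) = t^3 - 2*t^2 - 29*t - 42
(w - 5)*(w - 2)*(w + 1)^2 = w^4 - 5*w^3 - 3*w^2 + 13*w + 10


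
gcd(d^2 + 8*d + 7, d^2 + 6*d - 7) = d + 7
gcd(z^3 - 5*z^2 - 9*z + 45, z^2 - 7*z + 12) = z - 3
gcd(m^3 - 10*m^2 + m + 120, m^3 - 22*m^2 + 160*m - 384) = m - 8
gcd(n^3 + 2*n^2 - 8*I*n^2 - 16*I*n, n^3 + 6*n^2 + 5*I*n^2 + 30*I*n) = n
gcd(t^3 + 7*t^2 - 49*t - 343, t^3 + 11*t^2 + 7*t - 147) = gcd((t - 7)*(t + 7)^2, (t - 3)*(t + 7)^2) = t^2 + 14*t + 49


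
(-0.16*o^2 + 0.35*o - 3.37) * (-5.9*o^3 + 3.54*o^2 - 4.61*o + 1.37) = 0.944*o^5 - 2.6314*o^4 + 21.8596*o^3 - 13.7625*o^2 + 16.0152*o - 4.6169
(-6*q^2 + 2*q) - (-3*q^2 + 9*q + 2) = -3*q^2 - 7*q - 2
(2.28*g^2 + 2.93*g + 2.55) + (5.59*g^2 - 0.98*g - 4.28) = 7.87*g^2 + 1.95*g - 1.73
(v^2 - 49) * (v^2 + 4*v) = v^4 + 4*v^3 - 49*v^2 - 196*v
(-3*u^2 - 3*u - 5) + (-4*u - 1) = -3*u^2 - 7*u - 6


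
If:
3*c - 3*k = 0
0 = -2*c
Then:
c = 0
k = 0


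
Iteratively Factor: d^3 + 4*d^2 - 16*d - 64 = (d + 4)*(d^2 - 16) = (d - 4)*(d + 4)*(d + 4)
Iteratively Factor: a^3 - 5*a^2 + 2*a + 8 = (a - 2)*(a^2 - 3*a - 4) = (a - 2)*(a + 1)*(a - 4)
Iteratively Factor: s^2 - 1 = (s + 1)*(s - 1)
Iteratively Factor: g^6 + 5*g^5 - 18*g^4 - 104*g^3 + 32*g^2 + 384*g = (g + 4)*(g^5 + g^4 - 22*g^3 - 16*g^2 + 96*g) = g*(g + 4)*(g^4 + g^3 - 22*g^2 - 16*g + 96) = g*(g + 4)^2*(g^3 - 3*g^2 - 10*g + 24) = g*(g + 3)*(g + 4)^2*(g^2 - 6*g + 8) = g*(g - 2)*(g + 3)*(g + 4)^2*(g - 4)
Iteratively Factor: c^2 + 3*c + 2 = (c + 2)*(c + 1)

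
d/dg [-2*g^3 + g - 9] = 1 - 6*g^2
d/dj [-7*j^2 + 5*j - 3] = 5 - 14*j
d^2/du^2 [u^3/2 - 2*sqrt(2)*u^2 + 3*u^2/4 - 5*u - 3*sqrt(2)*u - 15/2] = 3*u - 4*sqrt(2) + 3/2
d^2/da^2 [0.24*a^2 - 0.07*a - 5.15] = 0.480000000000000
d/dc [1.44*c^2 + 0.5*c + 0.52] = 2.88*c + 0.5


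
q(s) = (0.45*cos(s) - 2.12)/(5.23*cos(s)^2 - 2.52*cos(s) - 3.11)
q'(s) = (10.46*sin(s)*cos(s) - 2.52*sin(s))*(0.45*cos(s) - 2.12)/(5.23*cos(s)^2 - 2.52*cos(s) - 3.11)^2 - 0.45*sin(s)/(5.23*cos(s)^2 - 2.52*cos(s) - 3.11)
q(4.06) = -6.89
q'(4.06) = -138.74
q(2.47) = -1.20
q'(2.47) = 3.72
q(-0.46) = 1.47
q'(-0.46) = 3.65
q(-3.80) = -1.15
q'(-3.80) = 3.39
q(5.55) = 0.85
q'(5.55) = 1.29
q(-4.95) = 0.59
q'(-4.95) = 0.14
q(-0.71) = 0.88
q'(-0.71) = 1.40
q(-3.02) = -0.56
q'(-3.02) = -0.18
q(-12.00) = 1.15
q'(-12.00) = -2.42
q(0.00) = 4.18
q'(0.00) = 0.00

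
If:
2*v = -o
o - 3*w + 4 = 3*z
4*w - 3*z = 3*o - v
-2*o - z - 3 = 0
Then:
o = -158/71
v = 79/71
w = -61/71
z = 103/71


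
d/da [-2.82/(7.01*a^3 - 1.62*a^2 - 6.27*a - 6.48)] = (59.3046*a^2 - 9.1368*a - 17.6814)/(-7.01*a^3 + 1.62*a^2 + 6.27*a + 6.48)^2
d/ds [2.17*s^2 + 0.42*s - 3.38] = 4.34*s + 0.42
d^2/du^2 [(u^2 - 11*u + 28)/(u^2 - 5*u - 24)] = 4*(-3*u^3 + 78*u^2 - 606*u + 1634)/(u^6 - 15*u^5 + 3*u^4 + 595*u^3 - 72*u^2 - 8640*u - 13824)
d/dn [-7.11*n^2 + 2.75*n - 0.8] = 2.75 - 14.22*n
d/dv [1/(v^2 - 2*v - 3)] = 2*(1 - v)/(-v^2 + 2*v + 3)^2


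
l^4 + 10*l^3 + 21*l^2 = l^2*(l + 3)*(l + 7)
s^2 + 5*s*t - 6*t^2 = (s - t)*(s + 6*t)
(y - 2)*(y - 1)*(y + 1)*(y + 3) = y^4 + y^3 - 7*y^2 - y + 6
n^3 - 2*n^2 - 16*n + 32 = (n - 4)*(n - 2)*(n + 4)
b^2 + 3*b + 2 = (b + 1)*(b + 2)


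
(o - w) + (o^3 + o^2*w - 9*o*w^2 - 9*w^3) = o^3 + o^2*w - 9*o*w^2 + o - 9*w^3 - w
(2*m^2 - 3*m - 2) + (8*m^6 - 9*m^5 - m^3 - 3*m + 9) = 8*m^6 - 9*m^5 - m^3 + 2*m^2 - 6*m + 7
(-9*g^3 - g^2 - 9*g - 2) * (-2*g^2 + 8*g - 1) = 18*g^5 - 70*g^4 + 19*g^3 - 67*g^2 - 7*g + 2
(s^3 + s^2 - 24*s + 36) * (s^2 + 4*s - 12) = s^5 + 5*s^4 - 32*s^3 - 72*s^2 + 432*s - 432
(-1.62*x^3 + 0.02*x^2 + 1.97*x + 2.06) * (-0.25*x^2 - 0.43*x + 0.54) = 0.405*x^5 + 0.6916*x^4 - 1.3759*x^3 - 1.3513*x^2 + 0.178*x + 1.1124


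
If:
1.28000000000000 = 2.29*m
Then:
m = 0.56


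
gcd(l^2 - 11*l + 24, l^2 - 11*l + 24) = l^2 - 11*l + 24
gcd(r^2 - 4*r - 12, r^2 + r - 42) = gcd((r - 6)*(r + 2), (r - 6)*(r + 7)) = r - 6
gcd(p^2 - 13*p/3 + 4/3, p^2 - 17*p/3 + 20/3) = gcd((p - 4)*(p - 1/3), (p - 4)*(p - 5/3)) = p - 4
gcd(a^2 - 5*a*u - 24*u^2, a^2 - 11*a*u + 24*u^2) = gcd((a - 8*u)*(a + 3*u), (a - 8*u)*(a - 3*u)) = -a + 8*u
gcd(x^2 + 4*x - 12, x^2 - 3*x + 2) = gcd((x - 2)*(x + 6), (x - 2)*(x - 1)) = x - 2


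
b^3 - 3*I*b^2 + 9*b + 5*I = (b - 5*I)*(b + I)^2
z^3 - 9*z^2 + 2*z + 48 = (z - 8)*(z - 3)*(z + 2)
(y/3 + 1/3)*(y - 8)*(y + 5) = y^3/3 - 2*y^2/3 - 43*y/3 - 40/3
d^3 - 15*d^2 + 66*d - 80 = (d - 8)*(d - 5)*(d - 2)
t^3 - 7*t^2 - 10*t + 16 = (t - 8)*(t - 1)*(t + 2)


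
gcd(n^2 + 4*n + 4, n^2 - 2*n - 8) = n + 2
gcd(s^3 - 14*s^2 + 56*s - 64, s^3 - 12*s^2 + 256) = s - 8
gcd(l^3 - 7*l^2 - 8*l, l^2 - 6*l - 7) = l + 1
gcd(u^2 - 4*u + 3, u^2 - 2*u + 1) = u - 1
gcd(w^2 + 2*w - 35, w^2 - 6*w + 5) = w - 5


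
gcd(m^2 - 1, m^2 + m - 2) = m - 1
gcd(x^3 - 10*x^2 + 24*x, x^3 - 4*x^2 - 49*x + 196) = x - 4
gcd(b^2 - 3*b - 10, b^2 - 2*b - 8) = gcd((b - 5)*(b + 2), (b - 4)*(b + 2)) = b + 2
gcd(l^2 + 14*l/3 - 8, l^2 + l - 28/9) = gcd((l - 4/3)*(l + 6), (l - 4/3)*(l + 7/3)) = l - 4/3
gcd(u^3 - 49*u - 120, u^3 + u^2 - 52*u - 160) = u^2 - 3*u - 40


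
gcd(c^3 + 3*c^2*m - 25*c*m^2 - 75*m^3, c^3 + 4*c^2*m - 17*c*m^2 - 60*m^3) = c^2 + 8*c*m + 15*m^2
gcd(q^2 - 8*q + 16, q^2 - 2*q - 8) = q - 4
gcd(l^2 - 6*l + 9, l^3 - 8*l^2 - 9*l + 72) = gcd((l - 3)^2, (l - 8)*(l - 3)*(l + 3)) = l - 3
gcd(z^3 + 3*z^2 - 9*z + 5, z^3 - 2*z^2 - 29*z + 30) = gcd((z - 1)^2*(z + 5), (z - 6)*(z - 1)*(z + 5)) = z^2 + 4*z - 5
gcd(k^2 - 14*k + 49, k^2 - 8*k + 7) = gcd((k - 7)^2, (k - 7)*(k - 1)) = k - 7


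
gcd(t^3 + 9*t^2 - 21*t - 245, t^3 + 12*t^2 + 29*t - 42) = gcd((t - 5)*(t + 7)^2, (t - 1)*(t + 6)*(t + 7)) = t + 7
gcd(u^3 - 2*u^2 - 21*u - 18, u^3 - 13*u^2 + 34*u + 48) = u^2 - 5*u - 6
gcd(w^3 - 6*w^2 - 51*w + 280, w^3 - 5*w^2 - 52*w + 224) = w^2 - w - 56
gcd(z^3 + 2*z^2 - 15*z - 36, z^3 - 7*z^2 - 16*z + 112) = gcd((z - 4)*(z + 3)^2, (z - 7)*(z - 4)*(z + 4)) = z - 4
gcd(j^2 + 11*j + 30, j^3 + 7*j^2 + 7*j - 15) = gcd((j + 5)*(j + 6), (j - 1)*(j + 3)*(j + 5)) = j + 5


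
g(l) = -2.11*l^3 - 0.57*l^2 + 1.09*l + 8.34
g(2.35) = -19.63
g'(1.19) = -9.23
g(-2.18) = 25.12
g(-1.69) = 15.05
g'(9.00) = -521.90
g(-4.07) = 136.72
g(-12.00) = 3559.26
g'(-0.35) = 0.71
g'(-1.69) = -15.06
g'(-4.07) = -99.13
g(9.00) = -1566.21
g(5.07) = -275.77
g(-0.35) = 7.98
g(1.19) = 5.27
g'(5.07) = -167.40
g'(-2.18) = -26.51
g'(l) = -6.33*l^2 - 1.14*l + 1.09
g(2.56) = -28.01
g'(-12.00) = -896.75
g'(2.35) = -36.55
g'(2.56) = -43.31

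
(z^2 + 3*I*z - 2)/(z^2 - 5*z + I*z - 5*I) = (z + 2*I)/(z - 5)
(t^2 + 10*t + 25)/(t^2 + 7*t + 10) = (t + 5)/(t + 2)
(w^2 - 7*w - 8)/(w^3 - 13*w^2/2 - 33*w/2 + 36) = 2*(w + 1)/(2*w^2 + 3*w - 9)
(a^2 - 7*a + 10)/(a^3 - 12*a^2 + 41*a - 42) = (a - 5)/(a^2 - 10*a + 21)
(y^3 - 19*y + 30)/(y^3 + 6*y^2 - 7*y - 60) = (y - 2)/(y + 4)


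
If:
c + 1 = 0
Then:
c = -1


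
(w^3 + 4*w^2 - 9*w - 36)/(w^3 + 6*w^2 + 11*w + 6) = (w^2 + w - 12)/(w^2 + 3*w + 2)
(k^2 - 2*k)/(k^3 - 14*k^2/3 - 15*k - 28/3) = 3*k*(2 - k)/(-3*k^3 + 14*k^2 + 45*k + 28)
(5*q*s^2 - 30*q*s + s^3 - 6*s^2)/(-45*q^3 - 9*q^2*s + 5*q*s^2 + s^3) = s*(6 - s)/(9*q^2 - s^2)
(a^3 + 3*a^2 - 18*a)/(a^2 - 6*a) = (a^2 + 3*a - 18)/(a - 6)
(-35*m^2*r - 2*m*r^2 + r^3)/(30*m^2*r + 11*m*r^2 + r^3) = (-7*m + r)/(6*m + r)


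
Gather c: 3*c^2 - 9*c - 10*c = 3*c^2 - 19*c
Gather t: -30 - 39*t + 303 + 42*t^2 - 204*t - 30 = 42*t^2 - 243*t + 243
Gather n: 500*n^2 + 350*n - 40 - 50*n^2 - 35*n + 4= 450*n^2 + 315*n - 36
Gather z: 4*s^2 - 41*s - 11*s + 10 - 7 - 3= 4*s^2 - 52*s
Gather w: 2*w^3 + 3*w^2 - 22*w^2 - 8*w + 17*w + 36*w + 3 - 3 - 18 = 2*w^3 - 19*w^2 + 45*w - 18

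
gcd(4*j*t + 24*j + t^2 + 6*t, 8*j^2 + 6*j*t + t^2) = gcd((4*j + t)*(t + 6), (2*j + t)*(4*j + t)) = 4*j + t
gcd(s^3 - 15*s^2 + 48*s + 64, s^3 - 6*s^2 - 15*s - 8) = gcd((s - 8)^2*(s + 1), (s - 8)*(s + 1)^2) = s^2 - 7*s - 8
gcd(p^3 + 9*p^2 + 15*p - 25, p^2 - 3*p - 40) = p + 5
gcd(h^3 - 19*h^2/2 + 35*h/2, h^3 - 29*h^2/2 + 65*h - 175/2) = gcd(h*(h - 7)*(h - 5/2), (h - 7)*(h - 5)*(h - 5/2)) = h^2 - 19*h/2 + 35/2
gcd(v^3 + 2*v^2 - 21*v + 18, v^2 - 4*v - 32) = 1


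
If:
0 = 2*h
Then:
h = 0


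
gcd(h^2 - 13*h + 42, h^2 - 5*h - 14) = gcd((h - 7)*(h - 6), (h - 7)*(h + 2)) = h - 7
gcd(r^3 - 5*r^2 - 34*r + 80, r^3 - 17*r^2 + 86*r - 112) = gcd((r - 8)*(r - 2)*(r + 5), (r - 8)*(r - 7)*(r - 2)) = r^2 - 10*r + 16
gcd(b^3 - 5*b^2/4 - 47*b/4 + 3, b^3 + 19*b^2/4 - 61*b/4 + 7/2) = b - 1/4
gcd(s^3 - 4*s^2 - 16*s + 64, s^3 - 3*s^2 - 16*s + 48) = s^2 - 16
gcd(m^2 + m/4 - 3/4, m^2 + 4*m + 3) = m + 1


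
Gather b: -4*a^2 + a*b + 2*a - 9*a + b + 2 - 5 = -4*a^2 - 7*a + b*(a + 1) - 3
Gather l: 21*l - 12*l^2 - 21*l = -12*l^2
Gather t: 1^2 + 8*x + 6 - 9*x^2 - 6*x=-9*x^2 + 2*x + 7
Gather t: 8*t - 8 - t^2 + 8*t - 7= -t^2 + 16*t - 15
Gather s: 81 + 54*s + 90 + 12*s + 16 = 66*s + 187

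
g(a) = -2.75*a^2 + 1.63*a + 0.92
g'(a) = 1.63 - 5.5*a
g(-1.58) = -8.52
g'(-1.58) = 10.32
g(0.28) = 1.16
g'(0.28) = 0.09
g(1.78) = -4.89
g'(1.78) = -8.16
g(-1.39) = -6.66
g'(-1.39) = 9.28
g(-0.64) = -1.25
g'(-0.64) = 5.15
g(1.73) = -4.49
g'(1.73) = -7.88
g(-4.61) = -65.04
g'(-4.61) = 26.98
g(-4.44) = -60.53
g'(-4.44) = 26.05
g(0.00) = 0.92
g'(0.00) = 1.63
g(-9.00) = -236.50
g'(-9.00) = 51.13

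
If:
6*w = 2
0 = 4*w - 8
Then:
No Solution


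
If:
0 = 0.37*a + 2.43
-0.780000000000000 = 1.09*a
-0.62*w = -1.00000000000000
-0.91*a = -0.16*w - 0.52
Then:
No Solution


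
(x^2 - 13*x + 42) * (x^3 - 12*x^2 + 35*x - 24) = x^5 - 25*x^4 + 233*x^3 - 983*x^2 + 1782*x - 1008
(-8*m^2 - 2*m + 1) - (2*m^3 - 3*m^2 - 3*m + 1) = -2*m^3 - 5*m^2 + m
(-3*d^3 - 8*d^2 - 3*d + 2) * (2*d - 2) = -6*d^4 - 10*d^3 + 10*d^2 + 10*d - 4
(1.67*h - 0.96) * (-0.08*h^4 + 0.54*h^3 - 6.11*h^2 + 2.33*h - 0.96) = -0.1336*h^5 + 0.9786*h^4 - 10.7221*h^3 + 9.7567*h^2 - 3.84*h + 0.9216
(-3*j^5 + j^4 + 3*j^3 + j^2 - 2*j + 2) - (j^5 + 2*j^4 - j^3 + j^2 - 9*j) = -4*j^5 - j^4 + 4*j^3 + 7*j + 2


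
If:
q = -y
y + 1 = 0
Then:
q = 1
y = -1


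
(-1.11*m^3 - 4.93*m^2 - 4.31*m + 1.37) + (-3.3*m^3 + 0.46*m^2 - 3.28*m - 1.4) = -4.41*m^3 - 4.47*m^2 - 7.59*m - 0.0299999999999998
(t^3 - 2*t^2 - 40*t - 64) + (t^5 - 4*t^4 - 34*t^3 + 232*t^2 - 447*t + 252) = t^5 - 4*t^4 - 33*t^3 + 230*t^2 - 487*t + 188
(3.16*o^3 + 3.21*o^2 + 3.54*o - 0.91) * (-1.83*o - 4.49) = -5.7828*o^4 - 20.0627*o^3 - 20.8911*o^2 - 14.2293*o + 4.0859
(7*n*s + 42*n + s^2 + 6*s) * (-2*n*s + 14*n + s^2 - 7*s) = -14*n^2*s^2 + 14*n^2*s + 588*n^2 + 5*n*s^3 - 5*n*s^2 - 210*n*s + s^4 - s^3 - 42*s^2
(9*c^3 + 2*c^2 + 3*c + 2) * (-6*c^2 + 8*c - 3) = -54*c^5 + 60*c^4 - 29*c^3 + 6*c^2 + 7*c - 6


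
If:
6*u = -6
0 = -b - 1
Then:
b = -1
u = -1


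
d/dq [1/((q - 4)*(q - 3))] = (7 - 2*q)/(q^4 - 14*q^3 + 73*q^2 - 168*q + 144)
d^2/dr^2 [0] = 0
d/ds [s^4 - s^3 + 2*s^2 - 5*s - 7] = 4*s^3 - 3*s^2 + 4*s - 5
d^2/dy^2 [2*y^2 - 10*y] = 4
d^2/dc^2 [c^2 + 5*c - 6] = 2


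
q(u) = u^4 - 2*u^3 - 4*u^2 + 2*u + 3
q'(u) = 4*u^3 - 6*u^2 - 8*u + 2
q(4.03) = 78.96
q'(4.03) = 134.12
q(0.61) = 2.42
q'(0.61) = -4.20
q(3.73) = 44.59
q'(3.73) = 96.26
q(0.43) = 3.00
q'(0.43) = -2.23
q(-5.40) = 1040.79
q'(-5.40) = -759.62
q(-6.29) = 1895.20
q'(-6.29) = -1180.50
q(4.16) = 97.60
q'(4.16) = 152.85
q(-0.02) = 2.96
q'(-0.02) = 2.16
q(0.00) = 3.00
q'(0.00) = 2.00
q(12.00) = 16731.00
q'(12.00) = 5954.00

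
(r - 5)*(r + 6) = r^2 + r - 30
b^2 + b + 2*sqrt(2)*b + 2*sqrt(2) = (b + 1)*(b + 2*sqrt(2))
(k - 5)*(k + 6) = k^2 + k - 30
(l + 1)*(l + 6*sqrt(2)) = l^2 + l + 6*sqrt(2)*l + 6*sqrt(2)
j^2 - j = j*(j - 1)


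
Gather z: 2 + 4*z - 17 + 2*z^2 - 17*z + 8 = 2*z^2 - 13*z - 7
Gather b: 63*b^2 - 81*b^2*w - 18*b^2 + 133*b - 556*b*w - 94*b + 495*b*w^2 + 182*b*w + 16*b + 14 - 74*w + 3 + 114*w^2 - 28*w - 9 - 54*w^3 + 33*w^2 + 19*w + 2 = b^2*(45 - 81*w) + b*(495*w^2 - 374*w + 55) - 54*w^3 + 147*w^2 - 83*w + 10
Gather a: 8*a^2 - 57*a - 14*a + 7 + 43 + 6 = 8*a^2 - 71*a + 56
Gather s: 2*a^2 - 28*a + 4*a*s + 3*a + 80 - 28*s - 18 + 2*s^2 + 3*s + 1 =2*a^2 - 25*a + 2*s^2 + s*(4*a - 25) + 63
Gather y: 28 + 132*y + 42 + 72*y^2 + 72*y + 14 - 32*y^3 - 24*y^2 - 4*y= -32*y^3 + 48*y^2 + 200*y + 84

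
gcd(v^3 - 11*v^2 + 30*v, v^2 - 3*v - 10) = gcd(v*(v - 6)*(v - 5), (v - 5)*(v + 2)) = v - 5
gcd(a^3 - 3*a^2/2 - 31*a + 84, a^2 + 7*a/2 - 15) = a + 6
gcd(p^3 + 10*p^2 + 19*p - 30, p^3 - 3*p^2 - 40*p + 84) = p + 6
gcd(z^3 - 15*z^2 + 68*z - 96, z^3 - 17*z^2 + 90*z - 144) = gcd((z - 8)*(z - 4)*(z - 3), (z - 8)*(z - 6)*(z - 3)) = z^2 - 11*z + 24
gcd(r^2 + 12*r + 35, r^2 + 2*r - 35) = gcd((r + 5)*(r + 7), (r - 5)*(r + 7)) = r + 7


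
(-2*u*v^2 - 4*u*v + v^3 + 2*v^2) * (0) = 0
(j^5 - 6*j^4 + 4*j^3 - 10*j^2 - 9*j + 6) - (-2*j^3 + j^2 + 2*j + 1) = j^5 - 6*j^4 + 6*j^3 - 11*j^2 - 11*j + 5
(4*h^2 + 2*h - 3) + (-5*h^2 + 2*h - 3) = -h^2 + 4*h - 6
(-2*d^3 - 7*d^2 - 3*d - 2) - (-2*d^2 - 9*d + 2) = -2*d^3 - 5*d^2 + 6*d - 4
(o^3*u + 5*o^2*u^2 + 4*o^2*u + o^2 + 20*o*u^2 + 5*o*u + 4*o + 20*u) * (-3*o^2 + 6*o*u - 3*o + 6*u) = -3*o^5*u - 9*o^4*u^2 - 15*o^4*u - 3*o^4 + 30*o^3*u^3 - 45*o^3*u^2 - 21*o^3*u - 15*o^3 + 150*o^2*u^3 - 6*o^2*u^2 - 45*o^2*u - 12*o^2 + 120*o*u^3 + 150*o*u^2 - 36*o*u + 120*u^2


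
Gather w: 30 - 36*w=30 - 36*w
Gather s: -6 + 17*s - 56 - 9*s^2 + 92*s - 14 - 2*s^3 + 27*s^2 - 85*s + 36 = -2*s^3 + 18*s^2 + 24*s - 40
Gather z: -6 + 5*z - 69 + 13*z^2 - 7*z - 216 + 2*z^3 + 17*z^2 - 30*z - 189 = 2*z^3 + 30*z^2 - 32*z - 480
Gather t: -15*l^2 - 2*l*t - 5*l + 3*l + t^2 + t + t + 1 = -15*l^2 - 2*l + t^2 + t*(2 - 2*l) + 1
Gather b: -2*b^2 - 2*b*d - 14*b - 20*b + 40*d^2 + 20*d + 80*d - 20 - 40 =-2*b^2 + b*(-2*d - 34) + 40*d^2 + 100*d - 60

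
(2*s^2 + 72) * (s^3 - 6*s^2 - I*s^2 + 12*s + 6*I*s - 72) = 2*s^5 - 12*s^4 - 2*I*s^4 + 96*s^3 + 12*I*s^3 - 576*s^2 - 72*I*s^2 + 864*s + 432*I*s - 5184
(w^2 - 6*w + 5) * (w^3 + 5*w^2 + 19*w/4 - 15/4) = w^5 - w^4 - 81*w^3/4 - 29*w^2/4 + 185*w/4 - 75/4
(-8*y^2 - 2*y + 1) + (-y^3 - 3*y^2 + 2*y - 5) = -y^3 - 11*y^2 - 4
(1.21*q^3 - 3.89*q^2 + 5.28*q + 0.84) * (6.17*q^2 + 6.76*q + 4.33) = 7.4657*q^5 - 15.8217*q^4 + 11.5205*q^3 + 24.0319*q^2 + 28.5408*q + 3.6372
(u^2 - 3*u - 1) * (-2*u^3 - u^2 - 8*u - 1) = -2*u^5 + 5*u^4 - 3*u^3 + 24*u^2 + 11*u + 1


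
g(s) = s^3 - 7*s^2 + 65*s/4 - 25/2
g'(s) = 3*s^2 - 14*s + 65/4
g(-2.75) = -130.92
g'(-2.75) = 77.44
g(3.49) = 1.46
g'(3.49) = 3.93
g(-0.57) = -24.22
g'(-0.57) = 25.20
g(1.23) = -1.24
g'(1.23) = 3.57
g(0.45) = -6.51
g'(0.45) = 10.56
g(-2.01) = -81.56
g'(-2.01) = 56.51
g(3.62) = 2.03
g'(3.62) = 4.88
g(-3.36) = -184.06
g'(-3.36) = 97.16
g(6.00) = 49.00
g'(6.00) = 40.25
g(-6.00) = -578.00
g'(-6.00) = 208.25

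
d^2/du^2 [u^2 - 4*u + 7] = 2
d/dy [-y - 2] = -1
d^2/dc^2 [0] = 0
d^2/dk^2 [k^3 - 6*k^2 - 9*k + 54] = 6*k - 12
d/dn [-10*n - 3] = -10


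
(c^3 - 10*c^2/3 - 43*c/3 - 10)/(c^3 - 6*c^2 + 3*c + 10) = (c^2 - 13*c/3 - 10)/(c^2 - 7*c + 10)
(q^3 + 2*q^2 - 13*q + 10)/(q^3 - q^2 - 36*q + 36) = (q^2 + 3*q - 10)/(q^2 - 36)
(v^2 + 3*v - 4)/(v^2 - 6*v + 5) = (v + 4)/(v - 5)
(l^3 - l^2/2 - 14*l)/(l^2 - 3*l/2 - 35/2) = l*(l - 4)/(l - 5)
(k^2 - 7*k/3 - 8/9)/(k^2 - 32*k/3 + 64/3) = (k + 1/3)/(k - 8)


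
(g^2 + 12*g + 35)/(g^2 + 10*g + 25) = (g + 7)/(g + 5)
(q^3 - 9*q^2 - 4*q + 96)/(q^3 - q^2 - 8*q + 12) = (q^2 - 12*q + 32)/(q^2 - 4*q + 4)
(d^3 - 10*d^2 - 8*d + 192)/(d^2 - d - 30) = (d^2 - 4*d - 32)/(d + 5)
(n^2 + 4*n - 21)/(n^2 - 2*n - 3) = (n + 7)/(n + 1)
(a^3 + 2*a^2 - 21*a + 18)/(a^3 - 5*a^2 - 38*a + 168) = (a^2 - 4*a + 3)/(a^2 - 11*a + 28)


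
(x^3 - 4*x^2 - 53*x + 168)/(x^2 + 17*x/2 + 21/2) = 2*(x^2 - 11*x + 24)/(2*x + 3)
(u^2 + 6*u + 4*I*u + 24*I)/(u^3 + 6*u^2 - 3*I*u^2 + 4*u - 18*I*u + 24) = (u + 4*I)/(u^2 - 3*I*u + 4)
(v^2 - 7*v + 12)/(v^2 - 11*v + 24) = (v - 4)/(v - 8)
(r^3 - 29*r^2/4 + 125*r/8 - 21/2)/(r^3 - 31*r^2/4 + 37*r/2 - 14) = (r - 3/2)/(r - 2)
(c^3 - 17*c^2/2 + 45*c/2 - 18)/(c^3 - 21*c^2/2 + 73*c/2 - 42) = (2*c - 3)/(2*c - 7)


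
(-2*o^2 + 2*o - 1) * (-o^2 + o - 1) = 2*o^4 - 4*o^3 + 5*o^2 - 3*o + 1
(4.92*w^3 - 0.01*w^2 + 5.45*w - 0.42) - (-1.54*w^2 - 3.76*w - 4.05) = 4.92*w^3 + 1.53*w^2 + 9.21*w + 3.63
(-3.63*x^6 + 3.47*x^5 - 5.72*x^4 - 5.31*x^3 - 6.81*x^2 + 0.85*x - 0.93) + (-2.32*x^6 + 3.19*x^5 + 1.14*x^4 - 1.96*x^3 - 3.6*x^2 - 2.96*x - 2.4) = -5.95*x^6 + 6.66*x^5 - 4.58*x^4 - 7.27*x^3 - 10.41*x^2 - 2.11*x - 3.33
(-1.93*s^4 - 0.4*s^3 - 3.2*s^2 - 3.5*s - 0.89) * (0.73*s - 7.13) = -1.4089*s^5 + 13.4689*s^4 + 0.516*s^3 + 20.261*s^2 + 24.3053*s + 6.3457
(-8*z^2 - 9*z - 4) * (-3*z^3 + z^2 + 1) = 24*z^5 + 19*z^4 + 3*z^3 - 12*z^2 - 9*z - 4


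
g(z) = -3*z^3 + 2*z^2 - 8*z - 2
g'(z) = -9*z^2 + 4*z - 8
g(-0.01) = -1.92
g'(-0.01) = -8.04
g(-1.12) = 13.68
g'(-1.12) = -23.77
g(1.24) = -14.56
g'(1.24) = -16.88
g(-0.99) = 10.79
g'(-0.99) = -20.78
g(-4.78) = 409.58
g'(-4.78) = -232.76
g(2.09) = -37.37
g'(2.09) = -38.95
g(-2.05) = 48.65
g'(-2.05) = -54.02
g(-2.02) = 47.05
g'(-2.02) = -52.80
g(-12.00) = 5566.00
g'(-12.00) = -1352.00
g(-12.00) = 5566.00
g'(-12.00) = -1352.00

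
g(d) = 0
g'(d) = 0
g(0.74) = 0.00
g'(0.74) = 0.00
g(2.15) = 0.00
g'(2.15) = 0.00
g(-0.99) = 0.00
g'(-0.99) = 0.00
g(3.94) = 0.00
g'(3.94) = 0.00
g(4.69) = 0.00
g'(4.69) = 0.00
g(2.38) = 0.00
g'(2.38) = 0.00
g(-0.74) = 0.00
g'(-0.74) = 0.00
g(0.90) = 0.00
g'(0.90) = 0.00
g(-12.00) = 0.00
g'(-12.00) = 0.00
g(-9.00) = 0.00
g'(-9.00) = 0.00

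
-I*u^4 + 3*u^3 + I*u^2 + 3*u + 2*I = (u - I)*(u + I)*(u + 2*I)*(-I*u + 1)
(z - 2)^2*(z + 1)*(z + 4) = z^4 + z^3 - 12*z^2 + 4*z + 16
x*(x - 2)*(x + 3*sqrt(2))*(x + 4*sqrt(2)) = x^4 - 2*x^3 + 7*sqrt(2)*x^3 - 14*sqrt(2)*x^2 + 24*x^2 - 48*x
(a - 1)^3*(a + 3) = a^4 - 6*a^2 + 8*a - 3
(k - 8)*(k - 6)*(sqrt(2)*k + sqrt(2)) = sqrt(2)*k^3 - 13*sqrt(2)*k^2 + 34*sqrt(2)*k + 48*sqrt(2)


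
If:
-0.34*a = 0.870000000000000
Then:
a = -2.56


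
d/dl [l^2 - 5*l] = 2*l - 5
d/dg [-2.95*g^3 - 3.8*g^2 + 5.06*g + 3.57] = -8.85*g^2 - 7.6*g + 5.06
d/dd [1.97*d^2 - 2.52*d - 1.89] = 3.94*d - 2.52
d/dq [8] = 0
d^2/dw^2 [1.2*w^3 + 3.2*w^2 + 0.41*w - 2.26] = 7.2*w + 6.4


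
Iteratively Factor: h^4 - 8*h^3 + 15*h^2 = (h)*(h^3 - 8*h^2 + 15*h) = h^2*(h^2 - 8*h + 15) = h^2*(h - 5)*(h - 3)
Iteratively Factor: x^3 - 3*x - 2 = (x - 2)*(x^2 + 2*x + 1) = (x - 2)*(x + 1)*(x + 1)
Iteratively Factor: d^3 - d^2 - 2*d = (d + 1)*(d^2 - 2*d) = d*(d + 1)*(d - 2)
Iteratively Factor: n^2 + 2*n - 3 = (n - 1)*(n + 3)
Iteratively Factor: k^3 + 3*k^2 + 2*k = (k + 2)*(k^2 + k) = (k + 1)*(k + 2)*(k)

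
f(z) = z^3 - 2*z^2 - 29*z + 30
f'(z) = 3*z^2 - 4*z - 29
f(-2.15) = 73.17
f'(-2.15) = -6.53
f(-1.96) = 71.63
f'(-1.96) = -9.64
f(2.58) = -40.96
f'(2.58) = -19.35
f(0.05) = 28.55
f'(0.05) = -29.19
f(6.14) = 8.02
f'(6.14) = 59.54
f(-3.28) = 68.32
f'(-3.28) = 16.40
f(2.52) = -39.78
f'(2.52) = -20.03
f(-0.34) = 39.59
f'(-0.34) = -27.29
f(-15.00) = -3360.00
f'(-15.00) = 706.00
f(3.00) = -48.00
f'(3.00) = -14.00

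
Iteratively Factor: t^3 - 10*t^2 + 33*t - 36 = (t - 3)*(t^2 - 7*t + 12) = (t - 4)*(t - 3)*(t - 3)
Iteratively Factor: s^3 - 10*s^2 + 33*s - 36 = (s - 3)*(s^2 - 7*s + 12) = (s - 3)^2*(s - 4)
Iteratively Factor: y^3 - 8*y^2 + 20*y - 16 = (y - 2)*(y^2 - 6*y + 8) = (y - 2)^2*(y - 4)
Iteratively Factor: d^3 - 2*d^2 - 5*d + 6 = (d + 2)*(d^2 - 4*d + 3) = (d - 3)*(d + 2)*(d - 1)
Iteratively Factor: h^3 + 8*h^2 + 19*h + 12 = (h + 1)*(h^2 + 7*h + 12) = (h + 1)*(h + 3)*(h + 4)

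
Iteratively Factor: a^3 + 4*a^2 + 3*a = (a + 3)*(a^2 + a) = (a + 1)*(a + 3)*(a)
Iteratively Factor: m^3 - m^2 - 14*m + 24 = (m - 2)*(m^2 + m - 12) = (m - 2)*(m + 4)*(m - 3)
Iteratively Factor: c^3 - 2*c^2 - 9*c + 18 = (c - 3)*(c^2 + c - 6) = (c - 3)*(c - 2)*(c + 3)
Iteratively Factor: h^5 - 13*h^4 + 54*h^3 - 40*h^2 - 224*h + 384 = (h - 3)*(h^4 - 10*h^3 + 24*h^2 + 32*h - 128) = (h - 3)*(h + 2)*(h^3 - 12*h^2 + 48*h - 64) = (h - 4)*(h - 3)*(h + 2)*(h^2 - 8*h + 16) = (h - 4)^2*(h - 3)*(h + 2)*(h - 4)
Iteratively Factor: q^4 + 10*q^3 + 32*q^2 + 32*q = (q + 4)*(q^3 + 6*q^2 + 8*q) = (q + 2)*(q + 4)*(q^2 + 4*q) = q*(q + 2)*(q + 4)*(q + 4)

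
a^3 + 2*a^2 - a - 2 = (a - 1)*(a + 1)*(a + 2)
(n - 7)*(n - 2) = n^2 - 9*n + 14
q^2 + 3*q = q*(q + 3)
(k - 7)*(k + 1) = k^2 - 6*k - 7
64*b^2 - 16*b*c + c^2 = (-8*b + c)^2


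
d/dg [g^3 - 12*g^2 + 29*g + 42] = 3*g^2 - 24*g + 29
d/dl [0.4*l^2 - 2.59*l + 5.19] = 0.8*l - 2.59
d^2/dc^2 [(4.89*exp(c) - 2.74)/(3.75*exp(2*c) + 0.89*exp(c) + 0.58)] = (68.765625*exp(4*c) - 170.445375*exp(3*c) - 91.24875*exp(2*c) + 19.143428*exp(c) + 3.059384)*exp(c)/(52.734375*exp(6*c) + 37.546875*exp(5*c) + 33.379875*exp(4*c) + 12.319469*exp(3*c) + 5.162754*exp(2*c) + 0.898188*exp(c) + 0.195112)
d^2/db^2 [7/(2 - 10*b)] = -175/(5*b - 1)^3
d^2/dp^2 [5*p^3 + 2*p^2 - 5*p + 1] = 30*p + 4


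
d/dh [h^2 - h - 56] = 2*h - 1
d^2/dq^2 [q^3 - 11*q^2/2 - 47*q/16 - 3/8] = 6*q - 11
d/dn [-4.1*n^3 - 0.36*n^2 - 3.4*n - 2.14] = -12.3*n^2 - 0.72*n - 3.4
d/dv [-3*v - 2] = -3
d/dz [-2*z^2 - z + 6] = -4*z - 1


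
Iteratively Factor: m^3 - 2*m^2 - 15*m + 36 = (m - 3)*(m^2 + m - 12) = (m - 3)*(m + 4)*(m - 3)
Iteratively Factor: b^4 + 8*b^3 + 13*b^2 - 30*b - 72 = (b + 3)*(b^3 + 5*b^2 - 2*b - 24) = (b + 3)^2*(b^2 + 2*b - 8) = (b + 3)^2*(b + 4)*(b - 2)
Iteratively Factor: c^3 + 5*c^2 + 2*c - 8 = (c + 2)*(c^2 + 3*c - 4) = (c + 2)*(c + 4)*(c - 1)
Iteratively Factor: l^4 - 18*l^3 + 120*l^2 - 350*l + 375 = (l - 5)*(l^3 - 13*l^2 + 55*l - 75) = (l - 5)*(l - 3)*(l^2 - 10*l + 25) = (l - 5)^2*(l - 3)*(l - 5)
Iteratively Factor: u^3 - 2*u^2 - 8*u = (u - 4)*(u^2 + 2*u) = (u - 4)*(u + 2)*(u)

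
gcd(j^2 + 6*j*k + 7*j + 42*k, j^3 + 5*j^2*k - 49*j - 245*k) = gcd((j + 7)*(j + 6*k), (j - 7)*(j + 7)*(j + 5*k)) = j + 7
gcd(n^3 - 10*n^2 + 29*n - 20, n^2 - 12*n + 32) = n - 4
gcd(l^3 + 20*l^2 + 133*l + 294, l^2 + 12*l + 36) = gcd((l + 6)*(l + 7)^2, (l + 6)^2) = l + 6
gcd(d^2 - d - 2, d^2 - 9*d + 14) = d - 2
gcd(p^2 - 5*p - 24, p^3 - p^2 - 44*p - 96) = p^2 - 5*p - 24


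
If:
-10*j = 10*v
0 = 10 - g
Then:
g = 10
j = -v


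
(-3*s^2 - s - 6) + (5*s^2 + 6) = 2*s^2 - s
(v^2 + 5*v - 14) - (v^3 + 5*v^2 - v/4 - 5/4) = -v^3 - 4*v^2 + 21*v/4 - 51/4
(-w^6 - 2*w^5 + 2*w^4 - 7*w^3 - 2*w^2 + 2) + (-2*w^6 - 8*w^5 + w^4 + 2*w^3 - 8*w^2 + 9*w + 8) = -3*w^6 - 10*w^5 + 3*w^4 - 5*w^3 - 10*w^2 + 9*w + 10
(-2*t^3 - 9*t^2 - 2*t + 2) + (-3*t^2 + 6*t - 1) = -2*t^3 - 12*t^2 + 4*t + 1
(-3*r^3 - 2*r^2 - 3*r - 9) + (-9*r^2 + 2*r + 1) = -3*r^3 - 11*r^2 - r - 8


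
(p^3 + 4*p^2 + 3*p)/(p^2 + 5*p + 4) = p*(p + 3)/(p + 4)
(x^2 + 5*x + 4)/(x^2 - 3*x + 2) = (x^2 + 5*x + 4)/(x^2 - 3*x + 2)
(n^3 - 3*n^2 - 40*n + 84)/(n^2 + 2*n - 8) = (n^2 - n - 42)/(n + 4)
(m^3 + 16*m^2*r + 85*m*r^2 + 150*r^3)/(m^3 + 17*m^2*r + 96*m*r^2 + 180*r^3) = (m + 5*r)/(m + 6*r)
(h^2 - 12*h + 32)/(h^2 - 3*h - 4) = (h - 8)/(h + 1)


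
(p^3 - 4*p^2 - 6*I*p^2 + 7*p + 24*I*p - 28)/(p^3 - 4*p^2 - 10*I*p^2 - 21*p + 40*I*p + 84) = (p + I)/(p - 3*I)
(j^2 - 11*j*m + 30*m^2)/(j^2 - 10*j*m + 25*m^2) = (j - 6*m)/(j - 5*m)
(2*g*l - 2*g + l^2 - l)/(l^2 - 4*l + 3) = (2*g + l)/(l - 3)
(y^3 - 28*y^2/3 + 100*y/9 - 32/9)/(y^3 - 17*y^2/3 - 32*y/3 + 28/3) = (3*y^2 - 26*y + 16)/(3*(y^2 - 5*y - 14))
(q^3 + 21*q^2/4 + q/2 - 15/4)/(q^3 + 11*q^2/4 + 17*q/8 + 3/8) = 2*(4*q^2 + 17*q - 15)/(8*q^2 + 14*q + 3)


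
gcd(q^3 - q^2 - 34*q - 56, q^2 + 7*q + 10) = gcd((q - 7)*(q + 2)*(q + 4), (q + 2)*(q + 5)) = q + 2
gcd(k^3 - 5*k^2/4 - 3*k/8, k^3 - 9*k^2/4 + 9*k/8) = k^2 - 3*k/2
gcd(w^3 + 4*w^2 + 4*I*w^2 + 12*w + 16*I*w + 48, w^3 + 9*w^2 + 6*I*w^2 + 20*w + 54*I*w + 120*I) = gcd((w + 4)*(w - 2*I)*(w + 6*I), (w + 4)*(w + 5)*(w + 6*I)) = w^2 + w*(4 + 6*I) + 24*I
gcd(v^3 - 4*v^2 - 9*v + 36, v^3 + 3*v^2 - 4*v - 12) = v + 3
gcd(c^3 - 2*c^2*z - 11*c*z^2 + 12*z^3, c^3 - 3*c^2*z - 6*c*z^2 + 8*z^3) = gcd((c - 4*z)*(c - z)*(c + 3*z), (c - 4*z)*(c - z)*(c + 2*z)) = c^2 - 5*c*z + 4*z^2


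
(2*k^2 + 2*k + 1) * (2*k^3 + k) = 4*k^5 + 4*k^4 + 4*k^3 + 2*k^2 + k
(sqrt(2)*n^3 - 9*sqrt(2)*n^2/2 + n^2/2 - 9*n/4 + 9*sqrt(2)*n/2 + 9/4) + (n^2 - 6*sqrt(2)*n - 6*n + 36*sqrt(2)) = sqrt(2)*n^3 - 9*sqrt(2)*n^2/2 + 3*n^2/2 - 33*n/4 - 3*sqrt(2)*n/2 + 9/4 + 36*sqrt(2)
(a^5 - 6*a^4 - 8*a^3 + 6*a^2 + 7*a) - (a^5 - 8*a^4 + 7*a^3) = 2*a^4 - 15*a^3 + 6*a^2 + 7*a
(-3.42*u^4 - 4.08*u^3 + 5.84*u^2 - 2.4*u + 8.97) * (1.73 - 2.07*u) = 7.0794*u^5 + 2.529*u^4 - 19.1472*u^3 + 15.0712*u^2 - 22.7199*u + 15.5181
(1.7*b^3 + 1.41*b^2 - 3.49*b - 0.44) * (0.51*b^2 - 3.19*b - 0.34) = 0.867*b^5 - 4.7039*b^4 - 6.8558*b^3 + 10.4293*b^2 + 2.5902*b + 0.1496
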